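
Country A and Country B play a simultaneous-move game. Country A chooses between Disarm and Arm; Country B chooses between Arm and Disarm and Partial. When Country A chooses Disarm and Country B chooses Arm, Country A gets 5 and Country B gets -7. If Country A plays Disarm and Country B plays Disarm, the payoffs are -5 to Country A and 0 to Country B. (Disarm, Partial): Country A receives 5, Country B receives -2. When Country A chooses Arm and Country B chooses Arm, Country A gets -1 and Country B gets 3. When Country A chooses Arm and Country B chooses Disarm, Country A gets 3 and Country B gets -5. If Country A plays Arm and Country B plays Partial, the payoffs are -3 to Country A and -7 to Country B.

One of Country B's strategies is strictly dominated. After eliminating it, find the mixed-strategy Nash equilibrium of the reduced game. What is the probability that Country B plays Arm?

Country B's strategy Partial is strictly dominated by Disarm: 0 > -2 and -5 > -7. Eliminate Partial.
Country A's indifference between Disarm and Arm determines Country B's mixing probability q:
  Country A's payoff from Disarm: q·5 + (1−q)·(-5) = 10q - 5
  Country A's payoff from Arm: q·(-1) + (1−q)·3 = -4q + 3
  10q - 5 = -4q + 3  ⇒  14q = 8  ⇒  q = 4/7.

q = 4/7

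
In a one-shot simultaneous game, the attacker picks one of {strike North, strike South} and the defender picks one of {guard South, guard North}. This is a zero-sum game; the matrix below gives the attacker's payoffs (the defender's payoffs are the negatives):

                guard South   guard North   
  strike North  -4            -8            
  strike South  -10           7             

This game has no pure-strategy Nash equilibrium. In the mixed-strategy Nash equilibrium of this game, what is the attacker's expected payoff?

-36/7

For the attacker to be willing to mix, the attacker must be indifferent between strike North and strike South, which pins down the defender's mix.
  the attacker's payoff to strike North: q·(-4) + (1−q)·(-8) = 4q - 8
  the attacker's payoff to strike South: q·(-10) + (1−q)·7 = -17q + 7
  4q - 8 = -17q + 7  ⇒  21q = 15  ⇒  q = 5/7.
At equilibrium the attacker is indifferent across rows, so the attacker's payoff equals the payoff from strike North: (5/7)·(-4) + (2/7)·(-8) = -36/7.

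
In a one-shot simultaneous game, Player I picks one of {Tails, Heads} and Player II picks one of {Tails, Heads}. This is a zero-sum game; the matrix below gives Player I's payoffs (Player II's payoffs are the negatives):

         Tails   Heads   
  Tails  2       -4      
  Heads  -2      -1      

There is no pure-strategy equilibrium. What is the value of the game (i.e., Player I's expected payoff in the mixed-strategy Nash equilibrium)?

v = -10/7

Player II's mix must leave Player I indifferent between Tails and Heads.
  Player I's payoff to Tails: q·2 + (1−q)·(-4) = 6q - 4
  Player I's payoff to Heads: q·(-2) + (1−q)·(-1) = -q - 1
  6q - 4 = -q - 1  ⇒  7q = 3  ⇒  q = 3/7.
The value is Player I's expected payoff against this mix (using Tails): (3/7)·2 + (4/7)·(-4) = -10/7.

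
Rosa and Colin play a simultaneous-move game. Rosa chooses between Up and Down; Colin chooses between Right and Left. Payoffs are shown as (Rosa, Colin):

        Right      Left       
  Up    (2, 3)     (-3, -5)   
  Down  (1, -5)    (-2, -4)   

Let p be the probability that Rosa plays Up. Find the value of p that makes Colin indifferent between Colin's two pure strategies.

p = 1/9

In a mixed equilibrium Colin is indifferent between Right and Left; this condition fixes p.
  Colin's payoff from Right: p·3 + (1−p)·(-5) = 8p - 5
  Colin's payoff from Left: p·(-5) + (1−p)·(-4) = -p - 4
  8p - 5 = -p - 4  ⇒  9p = 1  ⇒  p = 1/9.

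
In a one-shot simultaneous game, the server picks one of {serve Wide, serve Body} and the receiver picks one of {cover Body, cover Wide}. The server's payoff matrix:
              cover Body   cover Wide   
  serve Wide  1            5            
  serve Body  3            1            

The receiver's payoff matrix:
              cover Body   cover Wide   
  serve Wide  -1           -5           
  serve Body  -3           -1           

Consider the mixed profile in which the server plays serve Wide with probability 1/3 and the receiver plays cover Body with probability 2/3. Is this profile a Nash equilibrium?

Yes

Check the receiver's indifference given the server's mix p = 1/3:
  payoff from cover Body = -7/3; payoff from cover Wide = -7/3 — equal.
Check the server's indifference given the receiver's mix q = 2/3:
  payoff from serve Wide = 7/3; payoff from serve Body = 7/3 — equal.
Both players are indifferent, so neither can profitably deviate.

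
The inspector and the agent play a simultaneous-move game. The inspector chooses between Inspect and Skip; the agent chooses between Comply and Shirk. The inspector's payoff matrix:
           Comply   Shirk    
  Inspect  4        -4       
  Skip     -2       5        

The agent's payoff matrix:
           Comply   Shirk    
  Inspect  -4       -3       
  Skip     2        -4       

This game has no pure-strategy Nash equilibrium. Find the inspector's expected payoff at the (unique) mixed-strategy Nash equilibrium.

4/5

The inspector's indifference between Inspect and Skip determines the agent's mixing probability q:
  the inspector's payoff to Inspect: q·4 + (1−q)·(-4) = 8q - 4
  the inspector's payoff to Skip: q·(-2) + (1−q)·5 = -7q + 5
  8q - 4 = -7q + 5  ⇒  15q = 9  ⇒  q = 3/5.
At equilibrium the inspector is indifferent across rows, so the inspector's payoff equals the payoff from Inspect: (3/5)·4 + (2/5)·(-4) = 4/5.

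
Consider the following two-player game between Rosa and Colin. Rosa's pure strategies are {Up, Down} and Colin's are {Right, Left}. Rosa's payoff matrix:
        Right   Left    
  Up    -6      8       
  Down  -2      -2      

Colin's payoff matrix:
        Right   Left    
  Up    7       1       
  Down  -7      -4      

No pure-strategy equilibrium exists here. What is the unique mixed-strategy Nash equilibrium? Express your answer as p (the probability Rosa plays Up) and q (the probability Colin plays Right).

p = 1/3, q = 5/7

Colin's indifference between Right and Left determines Rosa's mixing probability p:
  Colin's payoff to Right: p·7 + (1−p)·(-7) = 14p - 7
  Colin's payoff to Left: p·1 + (1−p)·(-4) = 5p - 4
  14p - 7 = 5p - 4  ⇒  9p = 3  ⇒  p = 1/3.
Rosa's indifference between Up and Down determines Colin's mixing probability q:
  Rosa's payoff from Up: q·(-6) + (1−q)·8 = -14q + 8
  Rosa's payoff from Down: q·(-2) + (1−q)·(-2) = -2
  -14q + 8 = -2  ⇒  -14q = -10  ⇒  q = 5/7.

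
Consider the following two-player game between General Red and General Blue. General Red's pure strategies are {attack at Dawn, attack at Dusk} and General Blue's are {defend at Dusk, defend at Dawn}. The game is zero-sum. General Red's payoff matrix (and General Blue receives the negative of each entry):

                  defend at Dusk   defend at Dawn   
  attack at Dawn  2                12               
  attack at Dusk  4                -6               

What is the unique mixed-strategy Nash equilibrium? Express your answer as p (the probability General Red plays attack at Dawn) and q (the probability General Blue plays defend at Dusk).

p = 1/2, q = 9/10

General Blue's indifference between defend at Dusk and defend at Dawn determines General Red's mixing probability p:
  General Blue's expected payoff from defend at Dusk: p·(-2) + (1−p)·(-4) = 2p - 4
  General Blue's expected payoff from defend at Dawn: p·(-12) + (1−p)·6 = -18p + 6
  2p - 4 = -18p + 6  ⇒  20p = 10  ⇒  p = 1/2.
For General Red to be willing to mix, General Red must be indifferent between attack at Dawn and attack at Dusk, which pins down General Blue's mix.
  General Red's payoff from attack at Dawn: q·2 + (1−q)·12 = -10q + 12
  General Red's payoff from attack at Dusk: q·4 + (1−q)·(-6) = 10q - 6
  -10q + 12 = 10q - 6  ⇒  -20q = -18  ⇒  q = 9/10.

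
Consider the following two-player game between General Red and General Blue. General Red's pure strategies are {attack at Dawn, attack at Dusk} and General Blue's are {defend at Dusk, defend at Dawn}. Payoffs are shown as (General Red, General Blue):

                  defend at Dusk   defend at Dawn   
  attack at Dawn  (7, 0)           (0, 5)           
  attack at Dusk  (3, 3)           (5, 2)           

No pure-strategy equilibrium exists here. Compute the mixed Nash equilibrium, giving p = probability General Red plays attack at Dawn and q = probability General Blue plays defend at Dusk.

For General Blue to be willing to mix, General Blue must be indifferent between defend at Dusk and defend at Dawn, which pins down General Red's mix.
  General Blue's payoff from defend at Dusk: p·0 + (1−p)·3 = -3p + 3
  General Blue's payoff from defend at Dawn: p·5 + (1−p)·2 = 3p + 2
  -3p + 3 = 3p + 2  ⇒  -6p = -1  ⇒  p = 1/6.
Set General Red's expected payoff from attack at Dawn equal to that from attack at Dusk:
  General Red's payoff to attack at Dawn: q·7 + (1−q)·0 = 7q
  General Red's payoff to attack at Dusk: q·3 + (1−q)·5 = -2q + 5
  7q = -2q + 5  ⇒  9q = 5  ⇒  q = 5/9.

p = 1/6, q = 5/9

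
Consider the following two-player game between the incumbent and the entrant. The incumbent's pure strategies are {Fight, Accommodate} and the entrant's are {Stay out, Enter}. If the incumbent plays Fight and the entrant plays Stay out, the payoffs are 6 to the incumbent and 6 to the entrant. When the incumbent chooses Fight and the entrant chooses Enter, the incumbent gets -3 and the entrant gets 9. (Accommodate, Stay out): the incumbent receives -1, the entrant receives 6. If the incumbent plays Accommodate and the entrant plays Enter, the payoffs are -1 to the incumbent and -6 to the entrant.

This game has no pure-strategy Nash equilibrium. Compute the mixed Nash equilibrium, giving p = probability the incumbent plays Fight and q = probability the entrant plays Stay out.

p = 4/5, q = 2/9

The incumbent's mix must leave the entrant indifferent between Stay out and Enter.
  the entrant's payoff from Stay out: p·6 + (1−p)·6 = 6
  the entrant's payoff from Enter: p·9 + (1−p)·(-6) = 15p - 6
  6 = 15p - 6  ⇒  -15p = -12  ⇒  p = 4/5.
Set the incumbent's expected payoff from Fight equal to that from Accommodate:
  the incumbent's expected payoff from Fight: q·6 + (1−q)·(-3) = 9q - 3
  the incumbent's expected payoff from Accommodate: q·(-1) + (1−q)·(-1) = -1
  9q - 3 = -1  ⇒  9q = 2  ⇒  q = 2/9.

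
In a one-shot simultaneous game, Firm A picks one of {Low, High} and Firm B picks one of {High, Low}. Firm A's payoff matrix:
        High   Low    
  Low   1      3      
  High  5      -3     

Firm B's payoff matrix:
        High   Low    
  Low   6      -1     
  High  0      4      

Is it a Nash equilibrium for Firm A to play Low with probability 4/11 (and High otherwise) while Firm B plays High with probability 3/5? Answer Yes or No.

Yes

Check Firm B's indifference given Firm A's mix p = 4/11:
  payoff from High = 24/11; payoff from Low = 24/11 — equal.
Check Firm A's indifference given Firm B's mix q = 3/5:
  payoff from Low = 9/5; payoff from High = 9/5 — equal.
Both players are indifferent, so neither can profitably deviate.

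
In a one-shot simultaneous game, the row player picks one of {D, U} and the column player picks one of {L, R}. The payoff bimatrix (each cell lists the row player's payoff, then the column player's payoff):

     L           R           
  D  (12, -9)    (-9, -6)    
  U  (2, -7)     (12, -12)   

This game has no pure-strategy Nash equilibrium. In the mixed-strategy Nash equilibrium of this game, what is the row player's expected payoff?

For the row player to be willing to mix, the row player must be indifferent between D and U, which pins down the column player's mix.
  the row player's payoff to D: q·12 + (1−q)·(-9) = 21q - 9
  the row player's payoff to U: q·2 + (1−q)·12 = -10q + 12
  21q - 9 = -10q + 12  ⇒  31q = 21  ⇒  q = 21/31.
At equilibrium the row player is indifferent across rows, so the row player's payoff equals the payoff from D: (21/31)·12 + (10/31)·(-9) = 162/31.

162/31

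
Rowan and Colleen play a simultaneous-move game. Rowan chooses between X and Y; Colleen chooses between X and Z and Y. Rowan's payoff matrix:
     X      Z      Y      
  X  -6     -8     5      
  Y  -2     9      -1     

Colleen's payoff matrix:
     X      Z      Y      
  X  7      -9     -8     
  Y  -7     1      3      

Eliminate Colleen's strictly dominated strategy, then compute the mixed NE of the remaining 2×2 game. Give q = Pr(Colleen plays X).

Colleen's strategy Z is strictly dominated by Y: -8 > -9 and 3 > 1. Eliminate Z.
Rowan's indifference between X and Y determines Colleen's mixing probability q:
  Rowan's payoff to X: q·(-6) + (1−q)·5 = -11q + 5
  Rowan's payoff to Y: q·(-2) + (1−q)·(-1) = -q - 1
  -11q + 5 = -q - 1  ⇒  -10q = -6  ⇒  q = 3/5.

q = 3/5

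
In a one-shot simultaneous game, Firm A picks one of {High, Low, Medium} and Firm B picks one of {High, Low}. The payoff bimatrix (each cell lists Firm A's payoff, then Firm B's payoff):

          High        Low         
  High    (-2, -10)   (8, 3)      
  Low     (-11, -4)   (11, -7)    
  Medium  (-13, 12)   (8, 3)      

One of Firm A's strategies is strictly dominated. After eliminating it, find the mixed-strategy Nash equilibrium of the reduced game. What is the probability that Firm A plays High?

Firm A's strategy Medium is strictly dominated by Low: -11 > -13 and 11 > 8. Eliminate Medium.
In a mixed equilibrium Firm B is indifferent between High and Low; this condition fixes p.
  Firm B's payoff from High: p·(-10) + (1−p)·(-4) = -6p - 4
  Firm B's payoff from Low: p·3 + (1−p)·(-7) = 10p - 7
  -6p - 4 = 10p - 7  ⇒  -16p = -3  ⇒  p = 3/16.

p = 3/16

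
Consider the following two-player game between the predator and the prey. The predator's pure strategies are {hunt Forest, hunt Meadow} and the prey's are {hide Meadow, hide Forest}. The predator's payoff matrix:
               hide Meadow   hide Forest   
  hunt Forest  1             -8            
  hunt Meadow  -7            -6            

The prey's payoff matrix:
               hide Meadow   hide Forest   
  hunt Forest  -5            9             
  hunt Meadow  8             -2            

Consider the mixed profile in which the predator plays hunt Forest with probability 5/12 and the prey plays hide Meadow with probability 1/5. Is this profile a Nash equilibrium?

Check the prey's indifference given the predator's mix p = 5/12:
  payoff from hide Meadow = 31/12; payoff from hide Forest = 31/12 — equal.
Check the predator's indifference given the prey's mix q = 1/5:
  payoff from hunt Forest = -31/5; payoff from hunt Meadow = -31/5 — equal.
Both players are indifferent, so neither can profitably deviate.

Yes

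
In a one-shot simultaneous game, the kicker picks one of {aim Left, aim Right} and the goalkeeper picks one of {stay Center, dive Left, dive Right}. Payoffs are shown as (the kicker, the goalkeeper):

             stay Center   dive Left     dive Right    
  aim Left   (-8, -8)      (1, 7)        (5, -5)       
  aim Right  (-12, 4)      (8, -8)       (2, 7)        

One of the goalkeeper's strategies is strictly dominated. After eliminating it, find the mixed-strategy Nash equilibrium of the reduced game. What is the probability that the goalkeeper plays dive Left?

q = 3/10

The goalkeeper's strategy stay Center is strictly dominated by dive Right: -5 > -8 and 7 > 4. Eliminate stay Center.
The kicker's indifference between aim Left and aim Right determines the goalkeeper's mixing probability q:
  the kicker's payoff to aim Left: q·1 + (1−q)·5 = -4q + 5
  the kicker's payoff to aim Right: q·8 + (1−q)·2 = 6q + 2
  -4q + 5 = 6q + 2  ⇒  -10q = -3  ⇒  q = 3/10.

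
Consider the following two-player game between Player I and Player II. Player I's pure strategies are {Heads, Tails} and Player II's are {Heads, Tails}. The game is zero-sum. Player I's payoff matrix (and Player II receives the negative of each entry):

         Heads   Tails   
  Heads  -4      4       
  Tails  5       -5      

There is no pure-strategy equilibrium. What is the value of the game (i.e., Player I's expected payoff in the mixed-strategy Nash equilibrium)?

v = 0

For Player I to be willing to mix, Player I must be indifferent between Heads and Tails, which pins down Player II's mix.
  Player I's payoff to Heads: q·(-4) + (1−q)·4 = -8q + 4
  Player I's payoff to Tails: q·5 + (1−q)·(-5) = 10q - 5
  -8q + 4 = 10q - 5  ⇒  -18q = -9  ⇒  q = 1/2.
The value is Player I's expected payoff against this mix (using Heads): (1/2)·(-4) + (1/2)·4 = 0.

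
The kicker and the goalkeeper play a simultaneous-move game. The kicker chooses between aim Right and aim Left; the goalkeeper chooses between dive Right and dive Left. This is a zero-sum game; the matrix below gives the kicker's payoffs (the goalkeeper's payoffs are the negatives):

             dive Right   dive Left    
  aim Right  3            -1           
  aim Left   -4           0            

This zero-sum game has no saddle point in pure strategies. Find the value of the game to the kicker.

Set the kicker's expected payoff from aim Right equal to that from aim Left:
  the kicker's payoff from aim Right: q·3 + (1−q)·(-1) = 4q - 1
  the kicker's payoff from aim Left: q·(-4) + (1−q)·0 = -4q
  4q - 1 = -4q  ⇒  8q = 1  ⇒  q = 1/8.
The value is the kicker's expected payoff against this mix (using aim Right): (1/8)·3 + (7/8)·(-1) = -1/2.

v = -1/2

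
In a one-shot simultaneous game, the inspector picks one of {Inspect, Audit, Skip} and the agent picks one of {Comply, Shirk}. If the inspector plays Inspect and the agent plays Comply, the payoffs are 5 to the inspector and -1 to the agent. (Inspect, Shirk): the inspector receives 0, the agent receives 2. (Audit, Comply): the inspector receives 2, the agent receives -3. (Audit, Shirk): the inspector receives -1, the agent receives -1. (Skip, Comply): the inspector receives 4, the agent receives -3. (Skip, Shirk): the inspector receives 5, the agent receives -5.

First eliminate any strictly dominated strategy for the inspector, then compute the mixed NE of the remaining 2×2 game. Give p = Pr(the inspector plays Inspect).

The inspector's strategy Audit is strictly dominated by Inspect: 5 > 2 and 0 > -1. Eliminate Audit.
Set the agent's expected payoff from Comply equal to that from Shirk:
  the agent's expected payoff from Comply: p·(-1) + (1−p)·(-3) = 2p - 3
  the agent's expected payoff from Shirk: p·2 + (1−p)·(-5) = 7p - 5
  2p - 3 = 7p - 5  ⇒  -5p = -2  ⇒  p = 2/5.

p = 2/5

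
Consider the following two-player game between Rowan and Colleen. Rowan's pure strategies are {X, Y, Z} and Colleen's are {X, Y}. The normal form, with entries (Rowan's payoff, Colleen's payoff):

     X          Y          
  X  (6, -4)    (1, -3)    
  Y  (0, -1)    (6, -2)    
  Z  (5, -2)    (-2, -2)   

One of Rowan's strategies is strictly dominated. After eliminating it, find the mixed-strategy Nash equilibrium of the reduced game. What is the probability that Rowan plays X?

p = 1/2

Rowan's strategy Z is strictly dominated by X: 6 > 5 and 1 > -2. Eliminate Z.
For Colleen to be willing to mix, Colleen must be indifferent between X and Y, which pins down Rowan's mix.
  Colleen's payoff to X: p·(-4) + (1−p)·(-1) = -3p - 1
  Colleen's payoff to Y: p·(-3) + (1−p)·(-2) = -p - 2
  -3p - 1 = -p - 2  ⇒  -2p = -1  ⇒  p = 1/2.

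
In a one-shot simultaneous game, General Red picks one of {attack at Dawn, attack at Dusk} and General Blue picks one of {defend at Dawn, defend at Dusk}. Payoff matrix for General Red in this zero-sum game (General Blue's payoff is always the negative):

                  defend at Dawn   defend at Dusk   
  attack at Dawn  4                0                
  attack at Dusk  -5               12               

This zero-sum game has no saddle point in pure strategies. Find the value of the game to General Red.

v = 16/7

Set General Red's expected payoff from attack at Dawn equal to that from attack at Dusk:
  General Red's payoff from attack at Dawn: q·4 + (1−q)·0 = 4q
  General Red's payoff from attack at Dusk: q·(-5) + (1−q)·12 = -17q + 12
  4q = -17q + 12  ⇒  21q = 12  ⇒  q = 4/7.
The value is General Red's expected payoff against this mix (using attack at Dawn): (4/7)·4 + (3/7)·0 = 16/7.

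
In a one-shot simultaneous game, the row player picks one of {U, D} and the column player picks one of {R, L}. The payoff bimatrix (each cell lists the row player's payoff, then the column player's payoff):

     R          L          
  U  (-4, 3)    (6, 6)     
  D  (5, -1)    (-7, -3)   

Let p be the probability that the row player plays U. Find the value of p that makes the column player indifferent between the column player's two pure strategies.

p = 2/5

Set the column player's expected payoff from R equal to that from L:
  the column player's payoff from R: p·3 + (1−p)·(-1) = 4p - 1
  the column player's payoff from L: p·6 + (1−p)·(-3) = 9p - 3
  4p - 1 = 9p - 3  ⇒  -5p = -2  ⇒  p = 2/5.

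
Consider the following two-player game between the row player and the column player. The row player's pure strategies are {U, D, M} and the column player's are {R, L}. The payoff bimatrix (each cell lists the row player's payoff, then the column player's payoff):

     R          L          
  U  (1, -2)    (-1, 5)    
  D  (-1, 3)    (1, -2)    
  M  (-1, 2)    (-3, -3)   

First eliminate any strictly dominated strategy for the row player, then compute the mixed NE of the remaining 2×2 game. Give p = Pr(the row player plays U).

p = 5/12

The row player's strategy M is strictly dominated by U: 1 > -1 and -1 > -3. Eliminate M.
Set the column player's expected payoff from R equal to that from L:
  the column player's expected payoff from R: p·(-2) + (1−p)·3 = -5p + 3
  the column player's expected payoff from L: p·5 + (1−p)·(-2) = 7p - 2
  -5p + 3 = 7p - 2  ⇒  -12p = -5  ⇒  p = 5/12.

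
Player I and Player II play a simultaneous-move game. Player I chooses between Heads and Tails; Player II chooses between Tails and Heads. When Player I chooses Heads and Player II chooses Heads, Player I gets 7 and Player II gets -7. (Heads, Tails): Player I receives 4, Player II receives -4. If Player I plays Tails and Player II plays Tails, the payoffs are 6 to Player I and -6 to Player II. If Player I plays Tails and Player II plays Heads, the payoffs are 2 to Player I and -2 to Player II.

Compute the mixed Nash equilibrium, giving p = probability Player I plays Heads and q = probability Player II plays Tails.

p = 4/7, q = 5/7

Player II's indifference between Tails and Heads determines Player I's mixing probability p:
  Player II's payoff to Tails: p·(-4) + (1−p)·(-6) = 2p - 6
  Player II's payoff to Heads: p·(-7) + (1−p)·(-2) = -5p - 2
  2p - 6 = -5p - 2  ⇒  7p = 4  ⇒  p = 4/7.
Player II's mix must leave Player I indifferent between Heads and Tails.
  Player I's payoff from Heads: q·4 + (1−q)·7 = -3q + 7
  Player I's payoff from Tails: q·6 + (1−q)·2 = 4q + 2
  -3q + 7 = 4q + 2  ⇒  -7q = -5  ⇒  q = 5/7.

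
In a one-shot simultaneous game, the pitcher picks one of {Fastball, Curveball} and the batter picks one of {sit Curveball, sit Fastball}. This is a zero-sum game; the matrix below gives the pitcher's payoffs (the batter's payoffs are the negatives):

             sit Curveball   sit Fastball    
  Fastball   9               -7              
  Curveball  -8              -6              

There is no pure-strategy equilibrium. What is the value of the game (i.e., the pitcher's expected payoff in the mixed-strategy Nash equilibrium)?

v = -55/9

In a mixed equilibrium the pitcher is indifferent between Fastball and Curveball; this condition fixes q.
  the pitcher's payoff to Fastball: q·9 + (1−q)·(-7) = 16q - 7
  the pitcher's payoff to Curveball: q·(-8) + (1−q)·(-6) = -2q - 6
  16q - 7 = -2q - 6  ⇒  18q = 1  ⇒  q = 1/18.
The value is the pitcher's expected payoff against this mix (using Fastball): (1/18)·9 + (17/18)·(-7) = -55/9.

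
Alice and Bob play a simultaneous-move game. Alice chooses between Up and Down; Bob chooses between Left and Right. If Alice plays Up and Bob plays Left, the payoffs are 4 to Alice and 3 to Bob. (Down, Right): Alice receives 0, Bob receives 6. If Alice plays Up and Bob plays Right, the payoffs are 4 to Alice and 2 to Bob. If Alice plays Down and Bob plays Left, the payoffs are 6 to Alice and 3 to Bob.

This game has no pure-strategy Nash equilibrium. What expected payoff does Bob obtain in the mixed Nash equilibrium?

3

Alice's mix must leave Bob indifferent between Left and Right.
  Bob's payoff from Left: p·3 + (1−p)·3 = 3
  Bob's payoff from Right: p·2 + (1−p)·6 = -4p + 6
  3 = -4p + 6  ⇒  4p = 3  ⇒  p = 3/4.
At equilibrium Bob is indifferent across columns, so Bob's payoff equals the payoff from Left: (3/4)·3 + (1/4)·3 = 3.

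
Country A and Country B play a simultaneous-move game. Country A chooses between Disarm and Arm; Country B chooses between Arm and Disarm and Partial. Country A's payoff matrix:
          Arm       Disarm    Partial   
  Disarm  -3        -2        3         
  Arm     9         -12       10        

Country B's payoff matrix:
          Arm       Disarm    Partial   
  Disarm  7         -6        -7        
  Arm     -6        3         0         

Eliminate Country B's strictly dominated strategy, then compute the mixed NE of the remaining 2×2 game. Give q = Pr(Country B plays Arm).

Country B's strategy Partial is strictly dominated by Disarm: -6 > -7 and 3 > 0. Eliminate Partial.
Country B's mix must leave Country A indifferent between Disarm and Arm.
  Country A's payoff to Disarm: q·(-3) + (1−q)·(-2) = -q - 2
  Country A's payoff to Arm: q·9 + (1−q)·(-12) = 21q - 12
  -q - 2 = 21q - 12  ⇒  -22q = -10  ⇒  q = 5/11.

q = 5/11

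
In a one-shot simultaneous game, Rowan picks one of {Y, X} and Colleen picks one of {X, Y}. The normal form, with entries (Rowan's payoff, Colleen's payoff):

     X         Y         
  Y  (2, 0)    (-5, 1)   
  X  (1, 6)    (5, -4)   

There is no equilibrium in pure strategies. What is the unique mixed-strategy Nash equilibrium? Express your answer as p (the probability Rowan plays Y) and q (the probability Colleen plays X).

In a mixed equilibrium Colleen is indifferent between X and Y; this condition fixes p.
  Colleen's payoff to X: p·0 + (1−p)·6 = -6p + 6
  Colleen's payoff to Y: p·1 + (1−p)·(-4) = 5p - 4
  -6p + 6 = 5p - 4  ⇒  -11p = -10  ⇒  p = 10/11.
Colleen's mix must leave Rowan indifferent between Y and X.
  Rowan's payoff to Y: q·2 + (1−q)·(-5) = 7q - 5
  Rowan's payoff to X: q·1 + (1−q)·5 = -4q + 5
  7q - 5 = -4q + 5  ⇒  11q = 10  ⇒  q = 10/11.

p = 10/11, q = 10/11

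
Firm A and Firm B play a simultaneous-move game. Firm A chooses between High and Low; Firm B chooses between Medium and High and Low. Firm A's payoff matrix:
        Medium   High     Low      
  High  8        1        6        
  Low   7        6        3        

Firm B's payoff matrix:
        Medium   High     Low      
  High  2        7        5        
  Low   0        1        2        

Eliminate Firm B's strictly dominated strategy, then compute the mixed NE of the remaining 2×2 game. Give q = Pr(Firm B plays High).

Firm B's strategy Medium is strictly dominated by Low: 5 > 2 and 2 > 0. Eliminate Medium.
For Firm A to be willing to mix, Firm A must be indifferent between High and Low, which pins down Firm B's mix.
  Firm A's payoff to High: q·1 + (1−q)·6 = -5q + 6
  Firm A's payoff to Low: q·6 + (1−q)·3 = 3q + 3
  -5q + 6 = 3q + 3  ⇒  -8q = -3  ⇒  q = 3/8.

q = 3/8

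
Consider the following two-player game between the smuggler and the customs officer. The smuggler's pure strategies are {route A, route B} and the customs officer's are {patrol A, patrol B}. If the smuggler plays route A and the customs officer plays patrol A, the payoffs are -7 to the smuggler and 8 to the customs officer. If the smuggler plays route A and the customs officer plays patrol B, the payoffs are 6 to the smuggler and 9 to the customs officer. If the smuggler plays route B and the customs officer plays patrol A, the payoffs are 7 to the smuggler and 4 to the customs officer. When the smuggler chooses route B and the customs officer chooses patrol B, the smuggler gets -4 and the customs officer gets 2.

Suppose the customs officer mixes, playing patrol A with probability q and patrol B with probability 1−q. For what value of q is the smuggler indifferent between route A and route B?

q = 5/12

The customs officer's mix must leave the smuggler indifferent between route A and route B.
  the smuggler's payoff from route A: q·(-7) + (1−q)·6 = -13q + 6
  the smuggler's payoff from route B: q·7 + (1−q)·(-4) = 11q - 4
  -13q + 6 = 11q - 4  ⇒  -24q = -10  ⇒  q = 5/12.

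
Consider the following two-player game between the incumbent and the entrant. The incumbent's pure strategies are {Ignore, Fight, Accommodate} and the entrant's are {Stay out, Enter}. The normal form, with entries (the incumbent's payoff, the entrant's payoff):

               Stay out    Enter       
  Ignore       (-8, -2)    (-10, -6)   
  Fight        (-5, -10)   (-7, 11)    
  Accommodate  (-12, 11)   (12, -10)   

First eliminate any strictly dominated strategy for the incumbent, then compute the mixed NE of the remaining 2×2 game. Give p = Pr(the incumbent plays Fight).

The incumbent's strategy Ignore is strictly dominated by Fight: -5 > -8 and -7 > -10. Eliminate Ignore.
The entrant's indifference between Stay out and Enter determines the incumbent's mixing probability p:
  the entrant's payoff from Stay out: p·(-10) + (1−p)·11 = -21p + 11
  the entrant's payoff from Enter: p·11 + (1−p)·(-10) = 21p - 10
  -21p + 11 = 21p - 10  ⇒  -42p = -21  ⇒  p = 1/2.

p = 1/2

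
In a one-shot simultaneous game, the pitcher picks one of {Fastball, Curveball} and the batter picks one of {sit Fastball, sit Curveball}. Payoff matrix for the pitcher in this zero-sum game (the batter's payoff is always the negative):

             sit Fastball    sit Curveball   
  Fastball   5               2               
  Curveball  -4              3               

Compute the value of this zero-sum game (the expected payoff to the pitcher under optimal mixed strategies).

For the pitcher to be willing to mix, the pitcher must be indifferent between Fastball and Curveball, which pins down the batter's mix.
  the pitcher's payoff from Fastball: q·5 + (1−q)·2 = 3q + 2
  the pitcher's payoff from Curveball: q·(-4) + (1−q)·3 = -7q + 3
  3q + 2 = -7q + 3  ⇒  10q = 1  ⇒  q = 1/10.
The value is the pitcher's expected payoff against this mix (using Fastball): (1/10)·5 + (9/10)·2 = 23/10.

v = 23/10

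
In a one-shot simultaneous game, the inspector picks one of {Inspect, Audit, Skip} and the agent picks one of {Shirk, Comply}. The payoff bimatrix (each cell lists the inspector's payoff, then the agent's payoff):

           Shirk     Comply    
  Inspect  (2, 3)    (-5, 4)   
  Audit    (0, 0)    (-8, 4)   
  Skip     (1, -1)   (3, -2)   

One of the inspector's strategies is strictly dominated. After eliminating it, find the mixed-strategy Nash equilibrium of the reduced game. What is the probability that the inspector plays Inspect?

p = 1/2

The inspector's strategy Audit is strictly dominated by Inspect: 2 > 0 and -5 > -8. Eliminate Audit.
The inspector's mix must leave the agent indifferent between Shirk and Comply.
  the agent's payoff to Shirk: p·3 + (1−p)·(-1) = 4p - 1
  the agent's payoff to Comply: p·4 + (1−p)·(-2) = 6p - 2
  4p - 1 = 6p - 2  ⇒  -2p = -1  ⇒  p = 1/2.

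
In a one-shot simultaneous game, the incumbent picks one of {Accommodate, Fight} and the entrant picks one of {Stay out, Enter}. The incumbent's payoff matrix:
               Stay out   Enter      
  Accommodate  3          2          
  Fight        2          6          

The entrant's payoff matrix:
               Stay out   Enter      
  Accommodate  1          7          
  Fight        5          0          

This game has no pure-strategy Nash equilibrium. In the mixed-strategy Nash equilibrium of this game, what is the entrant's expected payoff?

For the entrant to be willing to mix, the entrant must be indifferent between Stay out and Enter, which pins down the incumbent's mix.
  the entrant's expected payoff from Stay out: p·1 + (1−p)·5 = -4p + 5
  the entrant's expected payoff from Enter: p·7 + (1−p)·0 = 7p
  -4p + 5 = 7p  ⇒  -11p = -5  ⇒  p = 5/11.
At equilibrium the entrant is indifferent across columns, so the entrant's payoff equals the payoff from Stay out: (5/11)·1 + (6/11)·5 = 35/11.

35/11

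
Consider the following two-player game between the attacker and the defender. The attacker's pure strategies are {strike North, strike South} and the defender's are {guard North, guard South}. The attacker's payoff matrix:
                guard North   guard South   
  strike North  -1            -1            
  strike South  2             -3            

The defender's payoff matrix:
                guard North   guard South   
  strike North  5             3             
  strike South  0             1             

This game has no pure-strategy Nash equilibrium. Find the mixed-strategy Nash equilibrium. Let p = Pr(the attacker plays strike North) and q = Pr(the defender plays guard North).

p = 1/3, q = 2/5

Set the defender's expected payoff from guard North equal to that from guard South:
  the defender's payoff from guard North: p·5 + (1−p)·0 = 5p
  the defender's payoff from guard South: p·3 + (1−p)·1 = 2p + 1
  5p = 2p + 1  ⇒  3p = 1  ⇒  p = 1/3.
Set the attacker's expected payoff from strike North equal to that from strike South:
  the attacker's expected payoff from strike North: q·(-1) + (1−q)·(-1) = -1
  the attacker's expected payoff from strike South: q·2 + (1−q)·(-3) = 5q - 3
  -1 = 5q - 3  ⇒  -5q = -2  ⇒  q = 2/5.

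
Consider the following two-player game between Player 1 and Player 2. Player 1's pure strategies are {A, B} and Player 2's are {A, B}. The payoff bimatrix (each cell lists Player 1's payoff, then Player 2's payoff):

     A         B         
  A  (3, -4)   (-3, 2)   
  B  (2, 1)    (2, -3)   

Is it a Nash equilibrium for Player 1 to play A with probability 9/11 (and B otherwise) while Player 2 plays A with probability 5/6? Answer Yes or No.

No

Given Player 1's mix p = 9/11, Player 2's payoff from A is -34/11 but from B is 12/11. Player 2 strictly prefers B, so Player 2 would not mix.
So the proposed profile is not a Nash equilibrium.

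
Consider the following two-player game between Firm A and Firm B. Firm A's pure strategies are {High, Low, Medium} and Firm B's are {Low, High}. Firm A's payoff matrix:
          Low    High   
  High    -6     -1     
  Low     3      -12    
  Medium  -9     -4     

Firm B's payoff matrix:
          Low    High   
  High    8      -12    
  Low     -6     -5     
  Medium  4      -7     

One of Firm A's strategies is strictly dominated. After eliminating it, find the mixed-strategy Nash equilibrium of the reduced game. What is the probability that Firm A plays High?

p = 1/21

Firm A's strategy Medium is strictly dominated by High: -6 > -9 and -1 > -4. Eliminate Medium.
In a mixed equilibrium Firm B is indifferent between Low and High; this condition fixes p.
  Firm B's payoff to Low: p·8 + (1−p)·(-6) = 14p - 6
  Firm B's payoff to High: p·(-12) + (1−p)·(-5) = -7p - 5
  14p - 6 = -7p - 5  ⇒  21p = 1  ⇒  p = 1/21.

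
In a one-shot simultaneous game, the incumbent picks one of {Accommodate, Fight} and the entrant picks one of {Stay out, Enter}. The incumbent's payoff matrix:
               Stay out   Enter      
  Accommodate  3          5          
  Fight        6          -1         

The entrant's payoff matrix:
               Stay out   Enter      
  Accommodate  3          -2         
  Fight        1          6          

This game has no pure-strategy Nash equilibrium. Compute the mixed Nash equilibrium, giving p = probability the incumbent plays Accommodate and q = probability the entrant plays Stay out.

p = 1/2, q = 2/3

Set the entrant's expected payoff from Stay out equal to that from Enter:
  the entrant's expected payoff from Stay out: p·3 + (1−p)·1 = 2p + 1
  the entrant's expected payoff from Enter: p·(-2) + (1−p)·6 = -8p + 6
  2p + 1 = -8p + 6  ⇒  10p = 5  ⇒  p = 1/2.
In a mixed equilibrium the incumbent is indifferent between Accommodate and Fight; this condition fixes q.
  the incumbent's expected payoff from Accommodate: q·3 + (1−q)·5 = -2q + 5
  the incumbent's expected payoff from Fight: q·6 + (1−q)·(-1) = 7q - 1
  -2q + 5 = 7q - 1  ⇒  -9q = -6  ⇒  q = 2/3.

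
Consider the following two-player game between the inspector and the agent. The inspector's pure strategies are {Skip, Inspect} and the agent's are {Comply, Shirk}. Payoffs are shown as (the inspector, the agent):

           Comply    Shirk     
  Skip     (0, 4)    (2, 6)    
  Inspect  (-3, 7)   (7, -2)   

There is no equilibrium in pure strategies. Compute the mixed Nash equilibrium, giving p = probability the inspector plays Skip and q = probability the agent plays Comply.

For the agent to be willing to mix, the agent must be indifferent between Comply and Shirk, which pins down the inspector's mix.
  the agent's payoff to Comply: p·4 + (1−p)·7 = -3p + 7
  the agent's payoff to Shirk: p·6 + (1−p)·(-2) = 8p - 2
  -3p + 7 = 8p - 2  ⇒  -11p = -9  ⇒  p = 9/11.
Set the inspector's expected payoff from Skip equal to that from Inspect:
  the inspector's payoff from Skip: q·0 + (1−q)·2 = -2q + 2
  the inspector's payoff from Inspect: q·(-3) + (1−q)·7 = -10q + 7
  -2q + 2 = -10q + 7  ⇒  8q = 5  ⇒  q = 5/8.

p = 9/11, q = 5/8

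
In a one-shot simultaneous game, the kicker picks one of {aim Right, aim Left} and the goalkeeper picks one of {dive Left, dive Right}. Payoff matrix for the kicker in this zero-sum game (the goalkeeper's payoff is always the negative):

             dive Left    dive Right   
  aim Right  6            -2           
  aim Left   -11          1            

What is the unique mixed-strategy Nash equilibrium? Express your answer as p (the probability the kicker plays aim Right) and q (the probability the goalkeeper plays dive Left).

p = 3/5, q = 3/20

For the goalkeeper to be willing to mix, the goalkeeper must be indifferent between dive Left and dive Right, which pins down the kicker's mix.
  the goalkeeper's payoff to dive Left: p·(-6) + (1−p)·11 = -17p + 11
  the goalkeeper's payoff to dive Right: p·2 + (1−p)·(-1) = 3p - 1
  -17p + 11 = 3p - 1  ⇒  -20p = -12  ⇒  p = 3/5.
In a mixed equilibrium the kicker is indifferent between aim Right and aim Left; this condition fixes q.
  the kicker's expected payoff from aim Right: q·6 + (1−q)·(-2) = 8q - 2
  the kicker's expected payoff from aim Left: q·(-11) + (1−q)·1 = -12q + 1
  8q - 2 = -12q + 1  ⇒  20q = 3  ⇒  q = 3/20.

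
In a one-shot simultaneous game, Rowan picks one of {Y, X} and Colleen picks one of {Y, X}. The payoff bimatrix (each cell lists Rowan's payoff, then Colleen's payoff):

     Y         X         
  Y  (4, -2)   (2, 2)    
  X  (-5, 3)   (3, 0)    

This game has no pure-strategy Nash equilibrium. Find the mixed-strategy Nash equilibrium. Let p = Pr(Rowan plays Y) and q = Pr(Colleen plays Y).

In a mixed equilibrium Colleen is indifferent between Y and X; this condition fixes p.
  Colleen's expected payoff from Y: p·(-2) + (1−p)·3 = -5p + 3
  Colleen's expected payoff from X: p·2 + (1−p)·0 = 2p
  -5p + 3 = 2p  ⇒  -7p = -3  ⇒  p = 3/7.
Set Rowan's expected payoff from Y equal to that from X:
  Rowan's payoff from Y: q·4 + (1−q)·2 = 2q + 2
  Rowan's payoff from X: q·(-5) + (1−q)·3 = -8q + 3
  2q + 2 = -8q + 3  ⇒  10q = 1  ⇒  q = 1/10.

p = 3/7, q = 1/10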